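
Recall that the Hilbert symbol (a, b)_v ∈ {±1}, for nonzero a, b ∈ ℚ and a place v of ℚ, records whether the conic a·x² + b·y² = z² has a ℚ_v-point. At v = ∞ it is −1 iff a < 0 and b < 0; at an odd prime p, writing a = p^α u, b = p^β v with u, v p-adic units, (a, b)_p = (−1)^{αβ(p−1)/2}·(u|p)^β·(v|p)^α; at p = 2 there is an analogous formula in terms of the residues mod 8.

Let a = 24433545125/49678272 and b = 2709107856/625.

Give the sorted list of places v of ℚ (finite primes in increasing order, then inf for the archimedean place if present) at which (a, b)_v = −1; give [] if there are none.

[3, 7]

Mod squares: a ≡ 35, b ≡ 12369. Check v ∈ {∞, 2, 3, 5, 7, 11, 13, 19, 31, 37, 41}.
v=31: a=31^2·(≡7), b=31^1·(≡30) mod 31; (7|31)=+1, (30|31)=-1; (−1)^{2·1·15}·(+1)^1·(-1)^2 = +1.
v=11: a=11^2·(≡2), b=11^0·(≡9) mod 11; (2|11)=-1, (9|11)=+1; (−1)^{2·0·5}·(-1)^0·(+1)^2 = +1.
v=3: a=3^-4·(≡2), b=3^5·(≡1) mod 3; (2|3)=-1, (1|3)=+1; (−1)^{-4·5·1}·(-1)^5·(+1)^-4 = -1.
v=∞: 35 > 0 and 12369 > 0  ⇒  (a,b)_∞ = +1.
v=41: a=41^2·(≡19), b=41^0·(≡22) mod 41; (19|41)=-1, (22|41)=-1; (−1)^{2·0·20}·(-1)^0·(-1)^2 = +1.
v=5: a=5^3·(≡3), b=5^-4·(≡1) mod 5; (3|5)=-1, (1|5)=+1; (−1)^{3·-4·2}·(-1)^-4·(+1)^3 = +1.
v=7: a=7^-1·(≡5), b=7^1·(≡5) mod 7; (5|7)=-1, (5|7)=-1; (−1)^{-1·1·3}·(-1)^1·(-1)^-1 = -1.
v=37: a=37^-2·(≡31), b=37^0·(≡7) mod 37; (31|37)=-1, (7|37)=+1; (−1)^{-2·0·18}·(-1)^0·(+1)^-2 = +1.
v=2: v_2(a)=-6, v_2(b)=4; units ≡ 3, 1 (mod 8); ε·ε+αω+βω = 1·0+-6·0+4·1 ≡ 0  ⇒  (a,b)_2 = +1.
v=13: a=13^0·(≡4), b=13^2·(≡2) mod 13; (4|13)=+1, (2|13)=-1; (−1)^{0·2·6}·(+1)^2·(-1)^0 = +1.
v=19: a=19^0·(≡17), b=19^1·(≡1) mod 19; (17|19)=+1, (1|19)=+1; (−1)^{0·1·9}·(+1)^1·(+1)^0 = +1.
|Ram(35, 12369)| = 2, even; anisotropic at {3, 7}.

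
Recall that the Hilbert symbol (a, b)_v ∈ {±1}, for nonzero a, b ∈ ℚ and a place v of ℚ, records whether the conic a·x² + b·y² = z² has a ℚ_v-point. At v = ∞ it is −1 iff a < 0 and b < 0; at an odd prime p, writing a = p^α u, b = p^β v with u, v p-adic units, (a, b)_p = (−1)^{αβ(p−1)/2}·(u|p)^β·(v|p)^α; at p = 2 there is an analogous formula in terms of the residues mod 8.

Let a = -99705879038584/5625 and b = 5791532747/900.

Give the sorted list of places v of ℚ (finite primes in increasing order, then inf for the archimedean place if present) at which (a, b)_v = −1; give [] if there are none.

[2, 7, 13, 53]

Mod squares: a ≡ -238921774, b ≡ 132587. Check v ∈ {∞, 2, 3, 5, 7, 11, 13, 17, 19, 31, 47, 53}.
v=17: a=17^3·(≡9), b=17^0·(≡2) mod 17; (9|17)=+1, (2|17)=+1; (−1)^{3·0·8}·(+1)^0·(+1)^3 = +1.
v=53: a=53^1·(≡52), b=53^0·(≡12) mod 53; (52|53)=+1, (12|53)=-1; (−1)^{1·0·26}·(+1)^0·(-1)^1 = -1.
v=31: a=31^1·(≡16), b=31^1·(≡29) mod 31; (16|31)=+1, (29|31)=-1; (−1)^{1·1·15}·(+1)^1·(-1)^1 = +1.
v=3: a=3^-2·(≡2), b=3^-2·(≡2) mod 3; (2|3)=-1, (2|3)=-1; (−1)^{-2·-2·1}·(-1)^-2·(-1)^-2 = +1.
v=13: a=13^1·(≡3), b=13^1·(≡11) mod 13; (3|13)=+1, (11|13)=-1; (−1)^{1·1·6}·(+1)^1·(-1)^1 = -1.
v=7: a=7^1·(≡3), b=7^1·(≡5) mod 7; (3|7)=-1, (5|7)=-1; (−1)^{1·1·3}·(-1)^1·(-1)^1 = -1.
v=19: a=19^2·(≡12), b=19^2·(≡5) mod 19; (12|19)=-1, (5|19)=+1; (−1)^{2·2·9}·(-1)^2·(+1)^2 = +1.
v=∞: -238921774 < 0 and 132587 > 0  ⇒  (a,b)_∞ = +1.
v=47: a=47^1·(≡22), b=47^1·(≡16) mod 47; (22|47)=-1, (16|47)=+1; (−1)^{1·1·23}·(-1)^1·(+1)^1 = +1.
v=2: v_2(a)=3, v_2(b)=-2; units ≡ 1, 3 (mod 8); ε·ε+αω+βω = 0·1+3·1+-2·0 ≡ 1  ⇒  (a,b)_2 = -1.
v=5: a=5^-4·(≡4), b=5^-2·(≡2) mod 5; (4|5)=+1, (2|5)=-1; (−1)^{-4·-2·2}·(+1)^-2·(-1)^-4 = +1.
v=11: a=11^0·(≡7), b=11^2·(≡4) mod 11; (7|11)=-1, (4|11)=+1; (−1)^{0·2·5}·(-1)^2·(+1)^0 = +1.
|Ram(-238921774, 132587)| = 4, even; anisotropic at {2, 7, 13, 53}.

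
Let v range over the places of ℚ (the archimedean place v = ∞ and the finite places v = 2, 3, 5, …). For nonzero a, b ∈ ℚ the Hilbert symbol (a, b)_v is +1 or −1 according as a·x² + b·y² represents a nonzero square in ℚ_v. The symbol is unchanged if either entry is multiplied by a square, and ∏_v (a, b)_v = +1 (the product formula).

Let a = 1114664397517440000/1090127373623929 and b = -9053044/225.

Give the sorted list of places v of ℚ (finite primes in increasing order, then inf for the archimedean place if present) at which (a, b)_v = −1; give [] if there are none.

[17, 19]

Mod squares: a ≡ 209, b ≡ -46189. Check v ∈ {∞, 2, 3, 5, 7, 11, 13, 17, 19, 23, 31, 43, 47}.
v=13: a=13^0·(≡9), b=13^1·(≡12) mod 13; (9|13)=+1, (12|13)=+1; (−1)^{0·1·6}·(+1)^1·(+1)^0 = +1.
v=11: a=11^1·(≡8), b=11^1·(≡1) mod 11; (8|11)=-1, (1|11)=+1; (−1)^{1·1·5}·(-1)^1·(+1)^1 = +1.
v=3: a=3^8·(≡2), b=3^-2·(≡2) mod 3; (2|3)=-1, (2|3)=-1; (−1)^{8·-2·1}·(-1)^-2·(-1)^8 = +1.
v=∞: 209 > 0 and -46189 < 0  ⇒  (a,b)_∞ = +1.
v=2: v_2(a)=10, v_2(b)=2; units ≡ 1, 3 (mod 8); ε·ε+αω+βω = 0·1+10·1+2·0 ≡ 0  ⇒  (a,b)_2 = +1.
v=17: a=17^-2·(≡11), b=17^1·(≡11) mod 17; (11|17)=-1, (11|17)=-1; (−1)^{-2·1·8}·(-1)^1·(-1)^-2 = -1.
v=43: a=43^-2·(≡2), b=43^0·(≡9) mod 43; (2|43)=-1, (9|43)=+1; (−1)^{-2·0·21}·(-1)^0·(+1)^-2 = +1.
v=7: a=7^4·(≡6), b=7^2·(≡2) mod 7; (6|7)=-1, (2|7)=+1; (−1)^{4·2·3}·(-1)^2·(+1)^4 = +1.
v=5: a=5^4·(≡1), b=5^-2·(≡4) mod 5; (1|5)=+1, (4|5)=+1; (−1)^{4·-2·2}·(+1)^-2·(+1)^4 = +1.
v=23: a=23^2·(≡8), b=23^0·(≡12) mod 23; (8|23)=+1, (12|23)=+1; (−1)^{2·0·11}·(+1)^0·(+1)^2 = +1.
v=47: a=47^-2·(≡14), b=47^0·(≡28) mod 47; (14|47)=+1, (28|47)=+1; (−1)^{-2·0·23}·(+1)^0·(+1)^-2 = +1.
v=31: a=31^-4·(≡17), b=31^0·(≡9) mod 31; (17|31)=-1, (9|31)=+1; (−1)^{-4·0·15}·(-1)^0·(+1)^-4 = +1.
v=19: a=19^1·(≡1), b=19^1·(≡17) mod 19; (1|19)=+1, (17|19)=+1; (−1)^{1·1·9}·(+1)^1·(+1)^1 = -1.
|Ram(209, -46189)| = 2, even; anisotropic at {17, 19}.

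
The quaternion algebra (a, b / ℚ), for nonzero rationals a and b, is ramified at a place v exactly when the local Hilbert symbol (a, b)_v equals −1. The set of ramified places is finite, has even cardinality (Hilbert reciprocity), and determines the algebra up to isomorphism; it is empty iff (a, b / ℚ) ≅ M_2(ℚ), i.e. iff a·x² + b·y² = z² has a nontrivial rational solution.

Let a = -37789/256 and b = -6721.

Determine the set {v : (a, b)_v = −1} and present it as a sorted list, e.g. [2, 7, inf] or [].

Mod squares: a ≡ -37789, b ≡ -6721. Check v ∈ {∞, 2, 11, 13, 23, 31, 47, 53}.
v=13: a=13^0·(≡6), b=13^1·(≡3) mod 13; (6|13)=-1, (3|13)=+1; (−1)^{0·1·6}·(-1)^1·(+1)^0 = -1.
v=∞: -37789 < 0 and -6721 < 0  ⇒  (a,b)_∞ = -1.
v=47: a=47^0·(≡38), b=47^1·(≡45) mod 47; (38|47)=-1, (45|47)=-1; (−1)^{0·1·23}·(-1)^1·(-1)^0 = -1.
v=31: a=31^1·(≡22), b=31^0·(≡6) mod 31; (22|31)=-1, (6|31)=-1; (−1)^{1·0·15}·(-1)^0·(-1)^1 = -1.
v=23: a=23^1·(≡12), b=23^0·(≡18) mod 23; (12|23)=+1, (18|23)=+1; (−1)^{1·0·11}·(+1)^0·(+1)^1 = +1.
v=11: a=11^0·(≡6), b=11^1·(≡5) mod 11; (6|11)=-1, (5|11)=+1; (−1)^{0·1·5}·(-1)^1·(+1)^0 = -1.
v=53: a=53^1·(≡38), b=53^0·(≡10) mod 53; (38|53)=+1, (10|53)=+1; (−1)^{1·0·26}·(+1)^0·(+1)^1 = +1.
v=2: v_2(a)=-8, v_2(b)=0; units ≡ 3, 7 (mod 8); ε·ε+αω+βω = 1·1+-8·0+0·1 ≡ 1  ⇒  (a,b)_2 = -1.
(-37789, -6721 / ℚ) ramifies at {2, 11, 13, 31, 47, ∞}: a division algebra.

[2, 11, 13, 31, 47, inf]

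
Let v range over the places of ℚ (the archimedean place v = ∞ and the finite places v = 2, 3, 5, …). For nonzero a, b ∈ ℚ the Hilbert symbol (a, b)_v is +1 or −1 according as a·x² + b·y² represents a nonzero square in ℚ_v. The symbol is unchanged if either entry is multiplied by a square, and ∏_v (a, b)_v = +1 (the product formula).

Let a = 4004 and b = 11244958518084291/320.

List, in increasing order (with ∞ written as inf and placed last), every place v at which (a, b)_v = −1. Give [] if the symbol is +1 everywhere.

[7, 11]

Mod squares: a ≡ 1001, b ≡ 55. Check v ∈ {∞, 2, 3, 5, 7, 11, 13}.
v=5: a=5^0·(≡4), b=5^-1·(≡4) mod 5; (4|5)=+1, (4|5)=+1; (−1)^{0·-1·2}·(+1)^-1·(+1)^0 = +1.
v=7: a=7^1·(≡5), b=7^4·(≡3) mod 7; (5|7)=-1, (3|7)=-1; (−1)^{1·4·3}·(-1)^4·(-1)^1 = -1.
v=∞: 1001 > 0 and 55 > 0  ⇒  (a,b)_∞ = +1.
v=2: v_2(a)=2, v_2(b)=-6; units ≡ 1, 7 (mod 8); ε·ε+αω+βω = 0·1+2·0+-6·0 ≡ 0  ⇒  (a,b)_2 = +1.
v=13: a=13^1·(≡9), b=13^6·(≡4) mod 13; (9|13)=+1, (4|13)=+1; (−1)^{1·6·6}·(+1)^6·(+1)^1 = +1.
v=11: a=11^1·(≡1), b=11^3·(≡4) mod 11; (1|11)=+1, (4|11)=+1; (−1)^{1·3·5}·(+1)^3·(+1)^1 = -1.
v=3: a=3^0·(≡2), b=3^6·(≡1) mod 3; (2|3)=-1, (1|3)=+1; (−1)^{0·6·1}·(-1)^6·(+1)^0 = +1.
Ram(1001, 55) = {7, 11}; no ℚ_7-point on the conic.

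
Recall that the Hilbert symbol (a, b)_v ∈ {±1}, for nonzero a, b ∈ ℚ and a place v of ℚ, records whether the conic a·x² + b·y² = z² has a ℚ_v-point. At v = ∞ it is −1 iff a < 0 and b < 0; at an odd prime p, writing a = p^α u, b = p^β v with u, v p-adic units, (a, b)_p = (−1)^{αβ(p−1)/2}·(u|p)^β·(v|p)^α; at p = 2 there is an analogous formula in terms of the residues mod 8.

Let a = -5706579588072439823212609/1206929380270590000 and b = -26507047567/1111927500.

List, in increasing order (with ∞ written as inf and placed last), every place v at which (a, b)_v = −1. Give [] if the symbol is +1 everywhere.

[7, 13, 19, inf]

(a, b) ≡ (-62491, -437437) mod (ℚ^×)²; places V = {2, 3, 5, 7, 11, 13, 17, 19, 23, 29, 37, ∞}.
(a,b)_∞: sgn(-62491)=−, sgn(-437437)=−, so -1.
(a,b)_19: α=-3, u≡7; β=-1, v≡4 (mod 19); (7|19)=+1, (4|19)=+1; sign (−1)^1·+1^-1·+1^-3 = -1.
(a,b)_7: α=0, u≡6; β=1, v≡5 (mod 7); (6|7)=-1, (5|7)=-1; sign (−1)^0·-1^1·-1^0 = -1.
(a,b)_23: α=3, u≡19; β=1, v≡16 (mod 23); (19|23)=-1, (16|23)=+1; sign (−1)^1·-1^1·+1^3 = +1.
(a,b)_17: α=-6, u≡1; β=-2, v≡11 (mod 17); (1|17)=+1, (11|17)=-1; sign (−1)^0·+1^-2·-1^-6 = +1.
(a,b)_37: α=4, u≡8; β=2, v≡31 (mod 37); (8|37)=-1, (31|37)=-1; sign (−1)^0·-1^2·-1^4 = +1.
(a,b)_11: α=5, u≡8; β=1, v≡1 (mod 11); (8|11)=-1, (1|11)=+1; sign (−1)^1·-1^1·+1^5 = +1.
(a,b)_29: α=4, u≡13; β=2, v≡13 (mod 29); (13|29)=+1, (13|29)=+1; sign (−1)^0·+1^2·+1^4 = +1.
(a,b)_2: α=-4, β=-2; u≡5, v≡3 (mod 8); ε(u)ε(v)=0·1, αω(v)=-4·1, βω(u)=-2·1; sum ≡ 0  ⇒  +1.
(a,b)_5: α=-4, u≡4; β=-4, v≡2 (mod 5); (4|5)=+1, (2|5)=-1; sign (−1)^0·+1^-4·-1^-4 = +1.
(a,b)_13: α=3, u≡1; β=1, v≡6 (mod 13); (1|13)=+1, (6|13)=-1; sign (−1)^0·+1^1·-1^3 = -1.
(a,b)_3: α=-6, u≡2; β=-4, v≡2 (mod 3); (2|3)=-1, (2|3)=-1; sign (−1)^0·-1^-4·-1^-6 = +1.
Ram(-62491, -437437) = {7, 13, 19, ∞}; no ℚ_7-point on the conic.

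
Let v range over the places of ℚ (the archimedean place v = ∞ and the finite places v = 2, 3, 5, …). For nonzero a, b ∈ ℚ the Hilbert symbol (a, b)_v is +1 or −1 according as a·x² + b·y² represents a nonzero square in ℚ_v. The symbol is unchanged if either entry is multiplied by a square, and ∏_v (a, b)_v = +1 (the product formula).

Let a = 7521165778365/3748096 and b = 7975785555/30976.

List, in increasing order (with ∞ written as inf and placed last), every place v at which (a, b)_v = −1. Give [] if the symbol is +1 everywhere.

Mod squares: a ≡ 939765, b ≡ 886198395. Check v ∈ {∞, 2, 3, 5, 11, 23, 31, 41, 43, 47}.
v=43: a=43^1·(≡31), b=43^1·(≡11) mod 43; (31|43)=+1, (11|43)=+1; (−1)^{1·1·21}·(+1)^1·(+1)^1 = -1.
v=3: a=3^3·(≡1), b=3^3·(≡1) mod 3; (1|3)=+1, (1|3)=+1; (−1)^{3·3·1}·(+1)^3·(+1)^3 = -1.
v=23: a=23^2·(≡9), b=23^1·(≡3) mod 23; (9|23)=+1, (3|23)=+1; (−1)^{2·1·11}·(+1)^1·(+1)^2 = +1.
v=41: a=41^2·(≡21), b=41^1·(≡16) mod 41; (21|41)=+1, (16|41)=+1; (−1)^{2·1·20}·(+1)^1·(+1)^2 = +1.
v=∞: 939765 > 0 and 886198395 > 0  ⇒  (a,b)_∞ = +1.
v=31: a=31^1·(≡18), b=31^1·(≡3) mod 31; (18|31)=+1, (3|31)=-1; (−1)^{1·1·15}·(+1)^1·(-1)^1 = +1.
v=47: a=47^1·(≡20), b=47^1·(≡39) mod 47; (20|47)=-1, (39|47)=-1; (−1)^{1·1·23}·(-1)^1·(-1)^1 = -1.
v=5: a=5^1·(≡3), b=5^1·(≡1) mod 5; (3|5)=-1, (1|5)=+1; (−1)^{1·1·2}·(-1)^1·(+1)^1 = -1.
v=11: a=11^-4·(≡10), b=11^-2·(≡4) mod 11; (10|11)=-1, (4|11)=+1; (−1)^{-4·-2·5}·(-1)^-2·(+1)^-4 = +1.
v=2: v_2(a)=-8, v_2(b)=-8; units ≡ 5, 3 (mod 8); ε·ε+αω+βω = 0·1+-8·1+-8·1 ≡ 0  ⇒  (a,b)_2 = +1.
(939765, 886198395 / ℚ) ramifies at {3, 5, 43, 47}: a division algebra.

[3, 5, 43, 47]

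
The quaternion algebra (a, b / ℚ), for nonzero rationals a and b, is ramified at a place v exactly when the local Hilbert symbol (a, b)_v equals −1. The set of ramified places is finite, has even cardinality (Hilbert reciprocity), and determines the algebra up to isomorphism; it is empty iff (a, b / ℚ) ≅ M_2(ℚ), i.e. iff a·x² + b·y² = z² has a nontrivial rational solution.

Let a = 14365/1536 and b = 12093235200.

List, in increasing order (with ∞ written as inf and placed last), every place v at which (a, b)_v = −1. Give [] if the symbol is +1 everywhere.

Mod squares: a ≡ 510, b ≡ 2. Check v ∈ {∞, 2, 3, 5, 13, 17}.
v=2: v_2(a)=-9, v_2(b)=13; units ≡ 7, 1 (mod 8); ε·ε+αω+βω = 1·0+-9·0+13·0 ≡ 0  ⇒  (a,b)_2 = +1.
v=3: a=3^-1·(≡2), b=3^10·(≡2) mod 3; (2|3)=-1, (2|3)=-1; (−1)^{-1·10·1}·(-1)^10·(-1)^-1 = -1.
v=∞: 510 > 0 and 2 > 0  ⇒  (a,b)_∞ = +1.
v=5: a=5^1·(≡3), b=5^2·(≡3) mod 5; (3|5)=-1, (3|5)=-1; (−1)^{1·2·2}·(-1)^2·(-1)^1 = -1.
v=13: a=13^2·(≡10), b=13^0·(≡7) mod 13; (10|13)=+1, (7|13)=-1; (−1)^{2·0·6}·(+1)^0·(-1)^2 = +1.
v=17: a=17^1·(≡2), b=17^0·(≡8) mod 17; (2|17)=+1, (8|17)=+1; (−1)^{1·0·8}·(+1)^0·(+1)^1 = +1.
|Ram(510, 2)| = 2, even; anisotropic at {3, 5}.

[3, 5]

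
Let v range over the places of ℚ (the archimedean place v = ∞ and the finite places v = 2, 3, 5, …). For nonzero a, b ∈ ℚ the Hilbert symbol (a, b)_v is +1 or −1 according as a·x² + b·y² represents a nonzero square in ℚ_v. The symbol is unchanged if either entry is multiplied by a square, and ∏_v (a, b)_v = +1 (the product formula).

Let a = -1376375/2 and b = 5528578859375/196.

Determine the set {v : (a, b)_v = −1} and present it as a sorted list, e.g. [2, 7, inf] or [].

(a, b) ≡ (-910, 143) mod (ℚ^×)²; places V = {2, 5, 7, 11, 13, ∞}.
(a,b)_11: α=2, u≡5; β=5, v≡2 (mod 11); (5|11)=+1, (2|11)=-1; sign (−1)^0·+1^5·-1^2 = +1.
(a,b)_7: α=1, u≡6; β=-2, v≡3 (mod 7); (6|7)=-1, (3|7)=-1; sign (−1)^0·-1^-2·-1^1 = -1.
(a,b)_13: α=1, u≡5; β=3, v≡6 (mod 13); (5|13)=-1, (6|13)=-1; sign (−1)^0·-1^3·-1^1 = +1.
(a,b)_∞: sgn(-910)=−, sgn(143)=+, so +1.
(a,b)_5: α=3, u≡2; β=6, v≡2 (mod 5); (2|5)=-1, (2|5)=-1; sign (−1)^0·-1^6·-1^3 = -1.
(a,b)_2: α=-1, β=-2; u≡1, v≡7 (mod 8); ε(u)ε(v)=0·1, αω(v)=-1·0, βω(u)=-2·0; sum ≡ 0  ⇒  +1.
(-910, 143 / ℚ) ramifies at {5, 7}: a division algebra.

[5, 7]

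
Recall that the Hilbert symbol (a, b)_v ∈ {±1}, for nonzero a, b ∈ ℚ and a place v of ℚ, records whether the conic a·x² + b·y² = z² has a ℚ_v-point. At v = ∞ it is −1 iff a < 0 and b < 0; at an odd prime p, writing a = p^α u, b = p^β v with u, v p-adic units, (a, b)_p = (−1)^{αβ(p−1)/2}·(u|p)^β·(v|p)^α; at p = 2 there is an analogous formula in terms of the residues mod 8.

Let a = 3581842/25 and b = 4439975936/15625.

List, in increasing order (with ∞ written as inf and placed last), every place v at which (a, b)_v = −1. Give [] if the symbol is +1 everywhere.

[2, 41]

Mod squares: a ≡ 82, b ≡ 35834. Check v ∈ {∞, 2, 5, 11, 19, 23, 41}.
v=2: v_2(a)=1, v_2(b)=11; units ≡ 1, 5 (mod 8); ε·ε+αω+βω = 0·0+1·1+11·0 ≡ 1  ⇒  (a,b)_2 = -1.
v=11: a=11^2·(≡4), b=11^2·(≡8) mod 11; (4|11)=+1, (8|11)=-1; (−1)^{2·2·5}·(+1)^2·(-1)^2 = +1.
v=41: a=41^1·(≡39), b=41^1·(≡27) mod 41; (39|41)=+1, (27|41)=-1; (−1)^{1·1·20}·(+1)^1·(-1)^1 = -1.
v=19: a=19^2·(≡7), b=19^1·(≡9) mod 19; (7|19)=+1, (9|19)=+1; (−1)^{2·1·9}·(+1)^1·(+1)^2 = +1.
v=∞: 82 > 0 and 35834 > 0  ⇒  (a,b)_∞ = +1.
v=5: a=5^-2·(≡2), b=5^-6·(≡1) mod 5; (2|5)=-1, (1|5)=+1; (−1)^{-2·-6·2}·(-1)^-6·(+1)^-2 = +1.
v=23: a=23^0·(≡3), b=23^1·(≡15) mod 23; (3|23)=+1, (15|23)=-1; (−1)^{0·1·11}·(+1)^1·(-1)^0 = +1.
Ram(82, 35834) = {2, 41}; no ℚ_2-point on the conic.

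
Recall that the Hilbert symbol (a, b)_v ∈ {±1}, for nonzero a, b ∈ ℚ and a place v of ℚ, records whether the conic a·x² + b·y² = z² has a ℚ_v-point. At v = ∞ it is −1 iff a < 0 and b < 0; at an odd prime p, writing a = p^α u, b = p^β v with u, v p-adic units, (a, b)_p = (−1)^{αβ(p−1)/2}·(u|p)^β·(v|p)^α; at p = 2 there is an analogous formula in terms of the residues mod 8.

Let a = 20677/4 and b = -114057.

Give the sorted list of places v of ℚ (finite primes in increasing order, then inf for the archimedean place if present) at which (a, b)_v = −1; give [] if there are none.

[23, 31]

(a, b) ≡ (20677, -12673) mod (ℚ^×)²; places V = {2, 3, 19, 23, 29, 31, ∞}.
(a,b)_∞: sgn(20677)=+, sgn(-12673)=−, so +1.
(a,b)_3: α=0, u≡1; β=2, v≡2 (mod 3); (1|3)=+1, (2|3)=-1; sign (−1)^0·+1^2·-1^0 = +1.
(a,b)_23: α=1, u≡12; β=1, v≡9 (mod 23); (12|23)=+1, (9|23)=+1; sign (−1)^1·+1^1·+1^1 = -1.
(a,b)_19: α=0, u≡6; β=1, v≡1 (mod 19); (6|19)=+1, (1|19)=+1; sign (−1)^0·+1^1·+1^0 = +1.
(a,b)_29: α=1, u≡26; β=1, v≡11 (mod 29); (26|29)=-1, (11|29)=-1; sign (−1)^0·-1^1·-1^1 = +1.
(a,b)_31: α=1, u≡4; β=0, v≡23 (mod 31); (4|31)=+1, (23|31)=-1; sign (−1)^0·+1^0·-1^1 = -1.
(a,b)_2: α=-2, β=0; u≡5, v≡7 (mod 8); ε(u)ε(v)=0·1, αω(v)=-2·0, βω(u)=0·1; sum ≡ 0  ⇒  +1.
(20677, -12673 / ℚ) ramifies at {23, 31}: a division algebra.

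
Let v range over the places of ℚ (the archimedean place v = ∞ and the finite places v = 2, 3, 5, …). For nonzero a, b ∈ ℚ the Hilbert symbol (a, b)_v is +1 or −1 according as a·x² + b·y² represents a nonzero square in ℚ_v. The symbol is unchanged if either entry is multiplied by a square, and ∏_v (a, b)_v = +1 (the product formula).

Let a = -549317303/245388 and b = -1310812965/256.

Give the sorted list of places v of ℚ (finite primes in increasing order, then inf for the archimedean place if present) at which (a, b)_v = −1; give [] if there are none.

Mod squares: a ≡ -3115221, b ≡ -85. Check v ∈ {∞, 2, 3, 5, 7, 11, 13, 17, 19, 23, 31, 41, 43}.
v=17: a=17^0·(≡11), b=17^3·(≡10) mod 17; (11|17)=-1, (10|17)=-1; (−1)^{0·3·8}·(-1)^3·(-1)^0 = -1.
v=23: a=23^2·(≡20), b=23^0·(≡15) mod 23; (20|23)=-1, (15|23)=-1; (−1)^{2·0·11}·(-1)^0·(-1)^2 = +1.
v=43: a=43^1·(≡26), b=43^0·(≡31) mod 43; (26|43)=-1, (31|43)=+1; (−1)^{1·0·21}·(-1)^0·(+1)^1 = +1.
v=19: a=19^1·(≡9), b=19^0·(≡2) mod 19; (9|19)=+1, (2|19)=-1; (−1)^{1·0·9}·(+1)^0·(-1)^1 = -1.
v=31: a=31^1·(≡12), b=31^0·(≡7) mod 31; (12|31)=-1, (7|31)=+1; (−1)^{1·0·15}·(-1)^0·(+1)^1 = +1.
v=11: a=11^-2·(≡1), b=11^2·(≡3) mod 11; (1|11)=+1, (3|11)=+1; (−1)^{-2·2·5}·(+1)^2·(+1)^-2 = +1.
v=7: a=7^0·(≡6), b=7^2·(≡5) mod 7; (6|7)=-1, (5|7)=-1; (−1)^{0·2·3}·(-1)^2·(-1)^0 = +1.
v=2: v_2(a)=-2, v_2(b)=-8; units ≡ 3, 3 (mod 8); ε·ε+αω+βω = 1·1+-2·1+-8·1 ≡ 1  ⇒  (a,b)_2 = -1.
v=41: a=41^1·(≡40), b=41^0·(≡29) mod 41; (40|41)=+1, (29|41)=-1; (−1)^{1·0·20}·(+1)^0·(-1)^1 = -1.
v=5: a=5^0·(≡4), b=5^1·(≡2) mod 5; (4|5)=+1, (2|5)=-1; (−1)^{0·1·2}·(+1)^1·(-1)^0 = +1.
v=3: a=3^-1·(≡1), b=3^2·(≡2) mod 3; (1|3)=+1, (2|3)=-1; (−1)^{-1·2·1}·(+1)^2·(-1)^-1 = -1.
v=∞: -3115221 < 0 and -85 < 0  ⇒  (a,b)_∞ = -1.
v=13: a=13^-2·(≡7), b=13^0·(≡5) mod 13; (7|13)=-1, (5|13)=-1; (−1)^{-2·0·6}·(-1)^0·(-1)^-2 = +1.
|Ram(-3115221, -85)| = 6, even; anisotropic at {2, 3, 17, 19, 41, ∞}.

[2, 3, 17, 19, 41, inf]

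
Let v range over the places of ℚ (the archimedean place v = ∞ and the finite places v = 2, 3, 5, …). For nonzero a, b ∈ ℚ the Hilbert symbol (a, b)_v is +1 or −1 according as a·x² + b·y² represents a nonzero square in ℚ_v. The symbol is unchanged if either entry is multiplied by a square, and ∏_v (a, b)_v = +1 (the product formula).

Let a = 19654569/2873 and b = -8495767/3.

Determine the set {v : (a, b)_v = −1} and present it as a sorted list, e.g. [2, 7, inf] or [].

Mod squares: a ≡ 458337, b ≡ -520149. Check v ∈ {∞, 2, 3, 7, 11, 13, 17, 19, 31, 43, 47}.
v=43: a=43^1·(≡17), b=43^0·(≡29) mod 43; (17|43)=+1, (29|43)=-1; (−1)^{1·0·21}·(+1)^0·(-1)^1 = -1.
v=17: a=17^-1·(≡15), b=17^1·(≡5) mod 17; (15|17)=+1, (5|17)=-1; (−1)^{-1·1·8}·(+1)^1·(-1)^-1 = -1.
v=7: a=7^0·(≡6), b=7^3·(≡6) mod 7; (6|7)=-1, (6|7)=-1; (−1)^{0·3·3}·(-1)^3·(-1)^0 = -1.
v=3: a=3^7·(≡1), b=3^-1·(≡2) mod 3; (1|3)=+1, (2|3)=-1; (−1)^{7·-1·1}·(+1)^-1·(-1)^7 = +1.
v=13: a=13^-2·(≡3), b=13^0·(≡2) mod 13; (3|13)=+1, (2|13)=-1; (−1)^{-2·0·6}·(+1)^0·(-1)^-2 = +1.
v=47: a=47^0·(≡26), b=47^1·(≡16) mod 47; (26|47)=-1, (16|47)=+1; (−1)^{0·1·23}·(-1)^1·(+1)^0 = -1.
v=11: a=11^1·(≡8), b=11^0·(≡2) mod 11; (8|11)=-1, (2|11)=-1; (−1)^{1·0·5}·(-1)^0·(-1)^1 = -1.
v=∞: 458337 > 0 and -520149 < 0  ⇒  (a,b)_∞ = +1.
v=2: v_2(a)=0, v_2(b)=0; units ≡ 1, 3 (mod 8); ε·ε+αω+βω = 0·1+0·1+0·0 ≡ 0  ⇒  (a,b)_2 = +1.
v=31: a=31^0·(≡2), b=31^1·(≡15) mod 31; (2|31)=+1, (15|31)=-1; (−1)^{0·1·15}·(+1)^1·(-1)^0 = +1.
v=19: a=19^1·(≡18), b=19^0·(≡15) mod 19; (18|19)=-1, (15|19)=-1; (−1)^{1·0·9}·(-1)^0·(-1)^1 = -1.
(458337, -520149 / ℚ) ramifies at {7, 11, 17, 19, 43, 47}: a division algebra.

[7, 11, 17, 19, 43, 47]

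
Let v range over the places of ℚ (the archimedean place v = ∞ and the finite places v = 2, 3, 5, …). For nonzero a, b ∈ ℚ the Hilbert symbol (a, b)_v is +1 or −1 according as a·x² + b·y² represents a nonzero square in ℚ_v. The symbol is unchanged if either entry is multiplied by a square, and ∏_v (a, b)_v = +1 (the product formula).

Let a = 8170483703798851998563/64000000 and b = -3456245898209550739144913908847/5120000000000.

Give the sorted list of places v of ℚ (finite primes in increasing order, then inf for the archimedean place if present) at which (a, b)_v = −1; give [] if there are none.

Mod squares: a ≡ 667667, b ≡ -286. Check v ∈ {∞, 2, 5, 7, 11, 13, 19, 23, 29, 43}.
v=23: a=23^3·(≡4), b=23^4·(≡3) mod 23; (4|23)=+1, (3|23)=+1; (−1)^{3·4·11}·(+1)^4·(+1)^3 = +1.
v=19: a=19^2·(≡6), b=19^2·(≡8) mod 19; (6|19)=+1, (8|19)=-1; (−1)^{2·2·9}·(+1)^2·(-1)^2 = +1.
v=2: v_2(a)=-12, v_2(b)=-19; units ≡ 3, 1 (mod 8); ε·ε+αω+βω = 1·0+-12·0+-19·1 ≡ 1  ⇒  (a,b)_2 = -1.
v=∞: 667667 > 0 and -286 < 0  ⇒  (a,b)_∞ = +1.
v=29: a=29^5·(≡18), b=29^6·(≡7) mod 29; (18|29)=-1, (7|29)=+1; (−1)^{5·6·14}·(-1)^6·(+1)^5 = +1.
v=11: a=11^1·(≡7), b=11^1·(≡7) mod 11; (7|11)=-1, (7|11)=-1; (−1)^{1·1·5}·(-1)^1·(-1)^1 = -1.
v=5: a=5^-6·(≡3), b=5^-10·(≡1) mod 5; (3|5)=-1, (1|5)=+1; (−1)^{-6·-10·2}·(-1)^-10·(+1)^-6 = +1.
v=7: a=7^3·(≡5), b=7^6·(≡1) mod 7; (5|7)=-1, (1|7)=+1; (−1)^{3·6·3}·(-1)^6·(+1)^3 = +1.
v=13: a=13^1·(≡4), b=13^1·(≡3) mod 13; (4|13)=+1, (3|13)=+1; (−1)^{1·1·6}·(+1)^1·(+1)^1 = +1.
v=43: a=43^2·(≡15), b=43^4·(≡38) mod 43; (15|43)=+1, (38|43)=+1; (−1)^{2·4·21}·(+1)^4·(+1)^2 = +1.
(667667, -286 / ℚ) ramifies at {2, 11}: a division algebra.

[2, 11]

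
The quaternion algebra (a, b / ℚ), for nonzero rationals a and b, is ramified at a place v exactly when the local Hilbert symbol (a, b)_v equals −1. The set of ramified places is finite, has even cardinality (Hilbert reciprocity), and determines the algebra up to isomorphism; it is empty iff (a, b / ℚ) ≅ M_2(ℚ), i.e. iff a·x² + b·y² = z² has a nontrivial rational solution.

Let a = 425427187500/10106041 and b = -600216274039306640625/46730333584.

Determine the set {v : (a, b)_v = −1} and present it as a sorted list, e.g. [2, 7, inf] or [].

[2, 7]

Mod squares: a ≡ 35, b ≡ -65. Check v ∈ {∞, 2, 3, 5, 7, 11, 13, 17}.
v=17: a=17^-4·(≡4), b=17^-6·(≡11) mod 17; (4|17)=+1, (11|17)=-1; (−1)^{-4·-6·8}·(+1)^-6·(-1)^-4 = +1.
v=5: a=5^7·(≡3), b=5^13·(≡3) mod 5; (3|5)=-1, (3|5)=-1; (−1)^{7·13·2}·(-1)^13·(-1)^7 = +1.
v=7: a=7^5·(≡3), b=7^8·(≡6) mod 7; (3|7)=-1, (6|7)=-1; (−1)^{5·8·3}·(-1)^8·(-1)^5 = -1.
v=2: v_2(a)=2, v_2(b)=-4; units ≡ 3, 7 (mod 8); ε·ε+αω+βω = 1·1+2·0+-4·1 ≡ 1  ⇒  (a,b)_2 = -1.
v=∞: 35 > 0 and -65 < 0  ⇒  (a,b)_∞ = +1.
v=11: a=11^-2·(≡2), b=11^-2·(≡1) mod 11; (2|11)=-1, (1|11)=+1; (−1)^{-2·-2·5}·(-1)^-2·(+1)^-2 = +1.
v=13: a=13^0·(≡12), b=13^1·(≡5) mod 13; (12|13)=+1, (5|13)=-1; (−1)^{0·1·6}·(+1)^1·(-1)^0 = +1.
v=3: a=3^4·(≡2), b=3^8·(≡1) mod 3; (2|3)=-1, (1|3)=+1; (−1)^{4·8·1}·(-1)^8·(+1)^4 = +1.
(35, -65 / ℚ) ramifies at {2, 7}: a division algebra.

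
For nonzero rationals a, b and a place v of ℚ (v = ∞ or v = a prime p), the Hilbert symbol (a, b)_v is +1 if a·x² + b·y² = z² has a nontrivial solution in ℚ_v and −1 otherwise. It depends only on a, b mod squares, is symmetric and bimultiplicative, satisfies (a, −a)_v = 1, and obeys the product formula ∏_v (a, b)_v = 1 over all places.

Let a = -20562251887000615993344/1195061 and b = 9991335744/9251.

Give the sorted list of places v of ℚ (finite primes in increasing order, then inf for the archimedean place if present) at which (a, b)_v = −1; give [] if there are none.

[2, 13, 19, 29]

Mod squares: a ≡ -21489, b ≡ 8151. Check v ∈ {∞, 2, 3, 7, 11, 13, 17, 19, 29}.
v=∞: -21489 < 0 and 8151 > 0  ⇒  (a,b)_∞ = +1.
v=13: a=13^3·(≡5), b=13^1·(≡3) mod 13; (5|13)=-1, (3|13)=+1; (−1)^{3·1·6}·(-1)^1·(+1)^3 = -1.
v=29: a=29^-3·(≡23), b=29^-2·(≡2) mod 29; (23|29)=+1, (2|29)=-1; (−1)^{-3·-2·14}·(+1)^-2·(-1)^-3 = -1.
v=19: a=19^3·(≡5), b=19^1·(≡16) mod 19; (5|19)=+1, (16|19)=+1; (−1)^{3·1·9}·(+1)^1·(+1)^3 = -1.
v=17: a=17^2·(≡8), b=17^2·(≡4) mod 17; (8|17)=+1, (4|17)=+1; (−1)^{2·2·8}·(+1)^2·(+1)^2 = +1.
v=11: a=11^4·(≡9), b=11^-1·(≡1) mod 11; (9|11)=+1, (1|11)=+1; (−1)^{4·-1·5}·(+1)^-1·(+1)^4 = +1.
v=7: a=7^-2·(≡4), b=7^0·(≡3) mod 7; (4|7)=+1, (3|7)=-1; (−1)^{-2·0·3}·(+1)^0·(-1)^-2 = +1.
v=2: v_2(a)=14, v_2(b)=6; units ≡ 7, 7 (mod 8); ε·ε+αω+βω = 1·1+14·0+6·0 ≡ 1  ⇒  (a,b)_2 = -1.
v=3: a=3^9·(≡1), b=3^7·(≡2) mod 3; (1|3)=+1, (2|3)=-1; (−1)^{9·7·1}·(+1)^7·(-1)^9 = +1.
(-21489, 8151 / ℚ) ramifies at {2, 13, 19, 29}: a division algebra.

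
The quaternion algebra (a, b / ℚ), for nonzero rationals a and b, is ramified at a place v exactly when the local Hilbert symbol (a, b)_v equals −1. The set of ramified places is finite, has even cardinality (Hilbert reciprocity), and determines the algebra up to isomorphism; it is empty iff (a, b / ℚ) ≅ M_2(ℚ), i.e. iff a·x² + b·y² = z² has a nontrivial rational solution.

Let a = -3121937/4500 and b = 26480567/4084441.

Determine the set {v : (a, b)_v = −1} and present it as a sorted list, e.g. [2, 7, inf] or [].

[2, 5]

(a, b) ≡ (-1885, 23) mod (ℚ^×)²; places V = {2, 3, 5, 7, 13, 23, 29, 37, 43, 47, ∞}.
(a,b)_37: α=0, u≡15; β=2, v≡6 (mod 37); (15|37)=-1, (6|37)=-1; sign (−1)^0·-1^2·-1^0 = +1.
(a,b)_∞: sgn(-1885)=−, sgn(23)=+, so +1.
(a,b)_7: α=2, u≡6; β=0, v≡2 (mod 7); (6|7)=-1, (2|7)=+1; sign (−1)^0·-1^0·+1^2 = +1.
(a,b)_23: α=0, u≡4; β=1, v≡2 (mod 23); (4|23)=+1, (2|23)=+1; sign (−1)^0·+1^1·+1^0 = +1.
(a,b)_3: α=-2, u≡2; β=0, v≡2 (mod 3); (2|3)=-1, (2|3)=-1; sign (−1)^0·-1^0·-1^-2 = +1.
(a,b)_13: α=3, u≡11; β=0, v≡10 (mod 13); (11|13)=-1, (10|13)=+1; sign (−1)^0·-1^0·+1^3 = +1.
(a,b)_43: α=0, u≡12; β=-2, v≡38 (mod 43); (12|43)=-1, (38|43)=+1; sign (−1)^0·-1^-2·+1^0 = +1.
(a,b)_47: α=0, u≡36; β=-2, v≡45 (mod 47); (36|47)=+1, (45|47)=-1; sign (−1)^0·+1^-2·-1^0 = +1.
(a,b)_2: α=-2, β=0; u≡3, v≡7 (mod 8); ε(u)ε(v)=1·1, αω(v)=-2·0, βω(u)=0·1; sum ≡ 1  ⇒  -1.
(a,b)_29: α=1, u≡28; β=2, v≡6 (mod 29); (28|29)=+1, (6|29)=+1; sign (−1)^0·+1^2·+1^1 = +1.
(a,b)_5: α=-3, u≡3; β=0, v≡2 (mod 5); (3|5)=-1, (2|5)=-1; sign (−1)^0·-1^0·-1^-3 = -1.
|Ram(-1885, 23)| = 2, even; anisotropic at {2, 5}.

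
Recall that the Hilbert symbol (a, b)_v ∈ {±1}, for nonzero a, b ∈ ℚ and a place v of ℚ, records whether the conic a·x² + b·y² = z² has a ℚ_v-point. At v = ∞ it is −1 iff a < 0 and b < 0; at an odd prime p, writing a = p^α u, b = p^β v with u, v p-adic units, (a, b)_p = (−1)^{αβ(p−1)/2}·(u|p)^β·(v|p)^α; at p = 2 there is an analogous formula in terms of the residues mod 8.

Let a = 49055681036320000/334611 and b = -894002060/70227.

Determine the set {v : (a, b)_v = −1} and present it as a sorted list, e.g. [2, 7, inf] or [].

[2, 5, 7, 17]

Mod squares: a ≡ 6783, b ≡ -105. Check v ∈ {∞, 2, 3, 5, 7, 17, 19}.
v=5: a=5^4·(≡2), b=5^1·(≡4) mod 5; (2|5)=-1, (4|5)=+1; (−1)^{4·1·2}·(-1)^1·(+1)^4 = -1.
v=17: a=17^-1·(≡2), b=17^-2·(≡12) mod 17; (2|17)=+1, (12|17)=-1; (−1)^{-1·-2·8}·(+1)^-2·(-1)^-1 = -1.
v=7: a=7^3·(≡3), b=7^3·(≡3) mod 7; (3|7)=-1, (3|7)=-1; (−1)^{3·3·3}·(-1)^3·(-1)^3 = -1.
v=∞: 6783 > 0 and -105 < 0  ⇒  (a,b)_∞ = +1.
v=3: a=3^-9·(≡2), b=3^-5·(≡1) mod 3; (2|3)=-1, (1|3)=+1; (−1)^{-9·-5·1}·(-1)^-5·(+1)^-9 = +1.
v=19: a=19^7·(≡10), b=19^4·(≡6) mod 19; (10|19)=-1, (6|19)=+1; (−1)^{7·4·9}·(-1)^4·(+1)^7 = +1.
v=2: v_2(a)=8, v_2(b)=2; units ≡ 7, 7 (mod 8); ε·ε+αω+βω = 1·1+8·0+2·0 ≡ 1  ⇒  (a,b)_2 = -1.
Ram(6783, -105) = {2, 5, 7, 17}; no ℚ_2-point on the conic.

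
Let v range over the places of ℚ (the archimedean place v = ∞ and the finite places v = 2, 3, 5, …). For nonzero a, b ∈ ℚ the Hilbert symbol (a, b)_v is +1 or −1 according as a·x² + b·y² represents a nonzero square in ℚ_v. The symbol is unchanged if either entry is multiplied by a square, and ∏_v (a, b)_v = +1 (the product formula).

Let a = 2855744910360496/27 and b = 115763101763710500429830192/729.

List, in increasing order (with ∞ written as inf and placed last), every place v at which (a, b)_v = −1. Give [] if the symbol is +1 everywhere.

Mod squares: a ≡ 563673, b ≡ 4403. Check v ∈ {∞, 2, 3, 7, 11, 17, 19, 29, 31, 37}.
v=19: a=19^1·(≡10), b=19^2·(≡13) mod 19; (10|19)=-1, (13|19)=-1; (−1)^{1·2·9}·(-1)^2·(-1)^1 = -1.
v=3: a=3^-3·(≡1), b=3^-6·(≡2) mod 3; (1|3)=+1, (2|3)=-1; (−1)^{-3·-6·1}·(+1)^-6·(-1)^-3 = -1.
v=31: a=31^1·(≡26), b=31^2·(≡19) mod 31; (26|31)=-1, (19|31)=+1; (−1)^{1·2·15}·(-1)^2·(+1)^1 = +1.
v=29: a=29^1·(≡24), b=29^2·(≡16) mod 29; (24|29)=+1, (16|29)=+1; (−1)^{1·2·14}·(+1)^2·(+1)^1 = +1.
v=2: v_2(a)=4, v_2(b)=4; units ≡ 1, 3 (mod 8); ε·ε+αω+βω = 0·1+4·1+4·0 ≡ 0  ⇒  (a,b)_2 = +1.
v=∞: 563673 > 0 and 4403 > 0  ⇒  (a,b)_∞ = +1.
v=17: a=17^2·(≡2), b=17^3·(≡16) mod 17; (2|17)=+1, (16|17)=+1; (−1)^{2·3·8}·(+1)^3·(+1)^2 = +1.
v=37: a=37^2·(≡35), b=37^3·(≡22) mod 37; (35|37)=-1, (22|37)=-1; (−1)^{2·3·18}·(-1)^3·(-1)^2 = -1.
v=11: a=11^1·(≡9), b=11^2·(≡1) mod 11; (9|11)=+1, (1|11)=+1; (−1)^{1·2·5}·(+1)^2·(+1)^1 = +1.
v=7: a=7^4·(≡6), b=7^7·(≡3) mod 7; (6|7)=-1, (3|7)=-1; (−1)^{4·7·3}·(-1)^7·(-1)^4 = -1.
(563673, 4403 / ℚ) ramifies at {3, 7, 19, 37}: a division algebra.

[3, 7, 19, 37]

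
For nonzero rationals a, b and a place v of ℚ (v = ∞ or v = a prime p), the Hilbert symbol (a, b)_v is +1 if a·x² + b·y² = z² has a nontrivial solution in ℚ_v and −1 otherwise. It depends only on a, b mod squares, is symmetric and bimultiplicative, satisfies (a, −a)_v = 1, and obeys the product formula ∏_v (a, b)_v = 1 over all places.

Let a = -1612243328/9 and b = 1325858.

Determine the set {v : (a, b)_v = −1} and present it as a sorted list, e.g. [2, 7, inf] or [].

Mod squares: a ≡ -69782, b ≡ 1325858. Check v ∈ {∞, 2, 3, 19, 23, 37, 41}.
v=41: a=41^1·(≡33), b=41^1·(≡30) mod 41; (33|41)=+1, (30|41)=-1; (−1)^{1·1·20}·(+1)^1·(-1)^1 = -1.
v=2: v_2(a)=7, v_2(b)=1; units ≡ 5, 1 (mod 8); ε·ε+αω+βω = 0·0+7·0+1·1 ≡ 1  ⇒  (a,b)_2 = -1.
v=23: a=23^1·(≡18), b=23^1·(≡8) mod 23; (18|23)=+1, (8|23)=+1; (−1)^{1·1·11}·(+1)^1·(+1)^1 = -1.
v=19: a=19^2·(≡6), b=19^1·(≡14) mod 19; (6|19)=+1, (14|19)=-1; (−1)^{2·1·9}·(+1)^1·(-1)^2 = +1.
v=37: a=37^1·(≡10), b=37^1·(≡18) mod 37; (10|37)=+1, (18|37)=-1; (−1)^{1·1·18}·(+1)^1·(-1)^1 = -1.
v=3: a=3^-2·(≡1), b=3^0·(≡2) mod 3; (1|3)=+1, (2|3)=-1; (−1)^{-2·0·1}·(+1)^0·(-1)^-2 = +1.
v=∞: -69782 < 0 and 1325858 > 0  ⇒  (a,b)_∞ = +1.
Ram(-69782, 1325858) = {2, 23, 37, 41}; no ℚ_2-point on the conic.

[2, 23, 37, 41]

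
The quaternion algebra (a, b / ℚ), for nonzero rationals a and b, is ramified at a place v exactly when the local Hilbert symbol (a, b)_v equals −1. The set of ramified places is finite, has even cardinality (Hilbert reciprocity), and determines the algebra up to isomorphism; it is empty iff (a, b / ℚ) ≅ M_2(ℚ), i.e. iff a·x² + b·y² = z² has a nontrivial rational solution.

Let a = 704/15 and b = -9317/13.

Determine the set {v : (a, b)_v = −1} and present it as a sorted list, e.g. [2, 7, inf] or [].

[]

(a, b) ≡ (165, -1001) mod (ℚ^×)²; places V = {2, 3, 5, 7, 11, 13, ∞}.
(a,b)_5: α=-1, u≡3; β=0, v≡1 (mod 5); (3|5)=-1, (1|5)=+1; sign (−1)^0·-1^0·+1^-1 = +1.
(a,b)_11: α=1, u≡5; β=3, v≡2 (mod 11); (5|11)=+1, (2|11)=-1; sign (−1)^1·+1^3·-1^1 = +1.
(a,b)_7: α=0, u≡4; β=1, v≡1 (mod 7); (4|7)=+1, (1|7)=+1; sign (−1)^0·+1^1·+1^0 = +1.
(a,b)_∞: sgn(165)=+, sgn(-1001)=−, so +1.
(a,b)_3: α=-1, u≡1; β=0, v≡1 (mod 3); (1|3)=+1, (1|3)=+1; sign (−1)^0·+1^0·+1^-1 = +1.
(a,b)_13: α=0, u≡1; β=-1, v≡4 (mod 13); (1|13)=+1, (4|13)=+1; sign (−1)^0·+1^-1·+1^0 = +1.
(a,b)_2: α=6, β=0; u≡5, v≡7 (mod 8); ε(u)ε(v)=0·1, αω(v)=6·0, βω(u)=0·1; sum ≡ 0  ⇒  +1.
Every local symbol is +1, so the conic 165·x² + -1001·y² = z² has ℚ_v-points for all v and hence a ℚ-point; (a, b / ℚ) ≅ M_2(ℚ).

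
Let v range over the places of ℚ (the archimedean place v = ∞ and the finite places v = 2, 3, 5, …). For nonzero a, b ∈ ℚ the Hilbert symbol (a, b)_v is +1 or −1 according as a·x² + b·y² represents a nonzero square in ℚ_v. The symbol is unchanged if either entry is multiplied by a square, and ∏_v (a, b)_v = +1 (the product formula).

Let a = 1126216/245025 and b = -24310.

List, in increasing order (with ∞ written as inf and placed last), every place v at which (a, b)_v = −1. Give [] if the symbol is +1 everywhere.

[2, 13]

(a, b) ≡ (34, -24310) mod (ℚ^×)²; places V = {2, 3, 5, 7, 11, 13, 17, ∞}.
(a,b)_∞: sgn(34)=+, sgn(-24310)=−, so +1.
(a,b)_5: α=-2, u≡1; β=1, v≡3 (mod 5); (1|5)=+1, (3|5)=-1; sign (−1)^0·+1^1·-1^-2 = +1.
(a,b)_3: α=-4, u≡1; β=0, v≡2 (mod 3); (1|3)=+1, (2|3)=-1; sign (−1)^0·+1^0·-1^-4 = +1.
(a,b)_13: α=2, u≡8; β=1, v≡2 (mod 13); (8|13)=-1, (2|13)=-1; sign (−1)^0·-1^1·-1^2 = -1.
(a,b)_7: α=2, u≡6; β=0, v≡1 (mod 7); (6|7)=-1, (1|7)=+1; sign (−1)^0·-1^0·+1^2 = +1.
(a,b)_17: α=1, u≡4; β=1, v≡15 (mod 17); (4|17)=+1, (15|17)=+1; sign (−1)^0·+1^1·+1^1 = +1.
(a,b)_11: α=-2, u≡3; β=1, v≡1 (mod 11); (3|11)=+1, (1|11)=+1; sign (−1)^0·+1^1·+1^-2 = +1.
(a,b)_2: α=3, β=1; u≡1, v≡5 (mod 8); ε(u)ε(v)=0·0, αω(v)=3·1, βω(u)=1·0; sum ≡ 1  ⇒  -1.
Ram(34, -24310) = {2, 13}; no ℚ_2-point on the conic.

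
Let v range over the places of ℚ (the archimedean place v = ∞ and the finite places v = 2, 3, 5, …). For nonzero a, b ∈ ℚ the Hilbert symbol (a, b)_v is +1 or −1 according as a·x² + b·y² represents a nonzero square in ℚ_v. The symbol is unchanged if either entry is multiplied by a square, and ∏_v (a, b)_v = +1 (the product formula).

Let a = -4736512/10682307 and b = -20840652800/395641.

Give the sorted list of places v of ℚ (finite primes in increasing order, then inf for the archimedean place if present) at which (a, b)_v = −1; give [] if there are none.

(a, b) ≡ (-66, -2) mod (ℚ^×)²; places V = {2, 3, 5, 11, 17, 29, 37, ∞}.
(a,b)_29: α=2, u≡14; β=2, v≡21 (mod 29); (14|29)=-1, (21|29)=-1; sign (−1)^0·-1^2·-1^2 = +1.
(a,b)_3: α=-3, u≡2; β=0, v≡1 (mod 3); (2|3)=-1, (1|3)=+1; sign (−1)^0·-1^0·+1^-3 = +1.
(a,b)_∞: sgn(-66)=−, sgn(-2)=−, so -1.
(a,b)_17: α=-2, u≡9; β=-2, v≡2 (mod 17); (9|17)=+1, (2|17)=+1; sign (−1)^0·+1^-2·+1^-2 = +1.
(a,b)_5: α=0, u≡4; β=2, v≡3 (mod 5); (4|5)=+1, (3|5)=-1; sign (−1)^0·+1^2·-1^0 = +1.
(a,b)_37: α=-2, u≡17; β=-2, v≡29 (mod 37); (17|37)=-1, (29|37)=-1; sign (−1)^0·-1^-2·-1^-2 = +1.
(a,b)_2: α=9, β=13; u≡7, v≡7 (mod 8); ε(u)ε(v)=1·1, αω(v)=9·0, βω(u)=13·0; sum ≡ 1  ⇒  -1.
(a,b)_11: α=1, u≡4; β=2, v≡3 (mod 11); (4|11)=+1, (3|11)=+1; sign (−1)^0·+1^2·+1^1 = +1.
(-66, -2 / ℚ) ramifies at {2, ∞}: a division algebra.

[2, inf]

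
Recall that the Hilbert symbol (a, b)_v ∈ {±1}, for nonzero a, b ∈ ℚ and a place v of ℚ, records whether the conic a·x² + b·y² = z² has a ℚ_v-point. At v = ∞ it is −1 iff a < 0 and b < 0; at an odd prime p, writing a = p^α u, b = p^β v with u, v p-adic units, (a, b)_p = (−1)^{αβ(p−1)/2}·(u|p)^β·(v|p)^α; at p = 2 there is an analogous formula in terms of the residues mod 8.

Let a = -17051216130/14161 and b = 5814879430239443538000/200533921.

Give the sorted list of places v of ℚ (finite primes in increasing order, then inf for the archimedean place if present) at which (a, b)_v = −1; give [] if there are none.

[2, 43]

Mod squares: a ≡ -13330, b ≡ 5. Check v ∈ {∞, 2, 3, 5, 7, 13, 17, 29, 31, 43}.
v=43: a=43^1·(≡5), b=43^2·(≡27) mod 43; (5|43)=-1, (27|43)=-1; (−1)^{1·2·21}·(-1)^2·(-1)^1 = -1.
v=13: a=13^2·(≡6), b=13^4·(≡5) mod 13; (6|13)=-1, (5|13)=-1; (−1)^{2·4·6}·(-1)^4·(-1)^2 = +1.
v=3: a=3^2·(≡2), b=3^4·(≡2) mod 3; (2|3)=-1, (2|3)=-1; (−1)^{2·4·1}·(-1)^4·(-1)^2 = +1.
v=5: a=5^1·(≡4), b=5^3·(≡4) mod 5; (4|5)=+1, (4|5)=+1; (−1)^{1·3·2}·(+1)^3·(+1)^1 = +1.
v=2: v_2(a)=1, v_2(b)=4; units ≡ 7, 5 (mod 8); ε·ε+αω+βω = 1·0+1·1+4·0 ≡ 1  ⇒  (a,b)_2 = -1.
v=31: a=31^1·(≡5), b=31^2·(≡4) mod 31; (5|31)=+1, (4|31)=+1; (−1)^{1·2·15}·(+1)^2·(+1)^1 = +1.
v=17: a=17^-2·(≡13), b=17^-4·(≡14) mod 17; (13|17)=+1, (14|17)=-1; (−1)^{-2·-4·8}·(+1)^-4·(-1)^-2 = +1.
v=7: a=7^-2·(≡5), b=7^-4·(≡3) mod 7; (5|7)=-1, (3|7)=-1; (−1)^{-2·-4·3}·(-1)^-4·(-1)^-2 = +1.
v=∞: -13330 < 0 and 5 > 0  ⇒  (a,b)_∞ = +1.
v=29: a=29^2·(≡8), b=29^4·(≡4) mod 29; (8|29)=-1, (4|29)=+1; (−1)^{2·4·14}·(-1)^4·(+1)^2 = +1.
Ram(-13330, 5) = {2, 43}; no ℚ_2-point on the conic.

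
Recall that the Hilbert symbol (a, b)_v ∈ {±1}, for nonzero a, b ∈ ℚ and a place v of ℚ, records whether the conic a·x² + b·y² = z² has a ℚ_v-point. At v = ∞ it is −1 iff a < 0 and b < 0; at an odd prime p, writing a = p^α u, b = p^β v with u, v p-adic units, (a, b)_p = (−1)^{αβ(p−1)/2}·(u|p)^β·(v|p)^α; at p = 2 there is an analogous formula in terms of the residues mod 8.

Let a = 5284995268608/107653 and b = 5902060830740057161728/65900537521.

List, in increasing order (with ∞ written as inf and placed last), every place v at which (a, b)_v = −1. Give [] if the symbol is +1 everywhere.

Mod squares: a ≡ 221, b ≡ 22. Check v ∈ {∞, 2, 3, 7, 11, 13, 17, 31}.
v=13: a=13^-3·(≡12), b=13^-4·(≡1) mod 13; (12|13)=+1, (1|13)=+1; (−1)^{-3·-4·6}·(+1)^-4·(+1)^-3 = +1.
v=17: a=17^1·(≡8), b=17^2·(≡3) mod 17; (8|17)=+1, (3|17)=-1; (−1)^{1·2·8}·(+1)^2·(-1)^1 = -1.
v=2: v_2(a)=18, v_2(b)=31; units ≡ 5, 3 (mod 8); ε·ε+αω+βω = 0·1+18·1+31·1 ≡ 1  ⇒  (a,b)_2 = -1.
v=31: a=31^0·(≡18), b=31^-2·(≡17) mod 31; (18|31)=+1, (17|31)=-1; (−1)^{0·-2·15}·(+1)^-2·(-1)^0 = +1.
v=11: a=11^4·(≡4), b=11^5·(≡10) mod 11; (4|11)=+1, (10|11)=-1; (−1)^{4·5·5}·(+1)^5·(-1)^4 = +1.
v=∞: 221 > 0 and 22 > 0  ⇒  (a,b)_∞ = +1.
v=7: a=7^-2·(≡1), b=7^-4·(≡2) mod 7; (1|7)=+1, (2|7)=+1; (−1)^{-2·-4·3}·(+1)^-4·(+1)^-2 = +1.
v=3: a=3^4·(≡2), b=3^10·(≡1) mod 3; (2|3)=-1, (1|3)=+1; (−1)^{4·10·1}·(-1)^10·(+1)^4 = +1.
Ram(221, 22) = {2, 17}; no ℚ_2-point on the conic.

[2, 17]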